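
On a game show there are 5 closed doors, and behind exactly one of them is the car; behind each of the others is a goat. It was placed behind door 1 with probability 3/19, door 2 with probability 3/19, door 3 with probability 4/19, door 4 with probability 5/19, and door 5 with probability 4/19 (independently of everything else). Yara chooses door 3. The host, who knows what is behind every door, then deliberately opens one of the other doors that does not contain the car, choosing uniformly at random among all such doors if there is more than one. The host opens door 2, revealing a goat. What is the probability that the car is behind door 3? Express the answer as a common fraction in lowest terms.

1/5

Consider each possible location of the car in turn.
If it is behind door 1 (prior 3/19): the host has 3 equally likely choices, so probability 1/3; weight (3/19)·(1/3) = 1/19.
If it is behind door 2 (prior 3/19): the host opened door 2, so this case is ruled out; weight (3/19)·0 = 0.
If it is behind door 3 (prior 4/19): the host has 4 equally likely choices, so probability 1/4; weight (4/19)·(1/4) = 1/19.
If it is behind door 4 (prior 5/19): the host has 3 equally likely choices, so probability 1/3; weight (5/19)·(1/3) = 5/57.
If it is behind door 5 (prior 4/19): the host has 3 equally likely choices, so probability 1/3; weight (4/19)·(1/3) = 4/57.
The weights sum to 5/19.
So P(the car behind door 3 | the host opened door 2) = (1/19) / (5/19) = 1/5.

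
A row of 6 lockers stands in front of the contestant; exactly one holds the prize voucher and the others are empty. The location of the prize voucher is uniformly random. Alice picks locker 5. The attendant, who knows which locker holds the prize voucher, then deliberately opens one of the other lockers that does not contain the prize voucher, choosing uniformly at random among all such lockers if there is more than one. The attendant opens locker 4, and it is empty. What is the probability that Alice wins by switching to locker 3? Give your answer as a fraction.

5/24

Condition on the true location of the prize voucher.
If it is in any of lockers 1, 2, 3, and 6 (prior 1/6 each): the attendant has 4 equally likely choices, so probability 1/4; weight (1/6)·(1/4) = 1/24 each.
If it is in locker 4 (prior 1/6): the attendant opened locker 4, so this case is ruled out; weight (1/6)·0 = 0.
If it is in locker 5 (prior 1/6): the attendant has 5 equally likely choices, so probability 1/5; weight (1/6)·(1/5) = 1/30.
The weights sum to 1/5.
So P(the prize voucher in locker 3 | the attendant opened locker 4) = (1/24) / (1/5) = 5/24.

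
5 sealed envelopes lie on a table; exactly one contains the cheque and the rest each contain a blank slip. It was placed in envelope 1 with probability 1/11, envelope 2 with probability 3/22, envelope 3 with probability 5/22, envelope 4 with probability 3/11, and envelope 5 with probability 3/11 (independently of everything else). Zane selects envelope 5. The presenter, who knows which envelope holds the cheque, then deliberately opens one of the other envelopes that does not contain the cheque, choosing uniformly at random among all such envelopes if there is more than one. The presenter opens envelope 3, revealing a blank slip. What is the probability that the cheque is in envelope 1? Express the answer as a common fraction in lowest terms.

4/31

Condition on the true location of the cheque.
If it is in envelope 1 (prior 1/11): the presenter has 3 equally likely choices, so probability 1/3; weight (1/11)·(1/3) = 1/33.
If it is in envelope 2 (prior 3/22): the presenter has 3 equally likely choices, so probability 1/3; weight (3/22)·(1/3) = 1/22.
If it is in envelope 3 (prior 5/22): the presenter opened envelope 3, so this case is ruled out; weight (5/22)·0 = 0.
If it is in envelope 4 (prior 3/11): the presenter has 3 equally likely choices, so probability 1/3; weight (3/11)·(1/3) = 1/11.
If it is in envelope 5 (prior 3/11): the presenter has 4 equally likely choices, so probability 1/4; weight (3/11)·(1/4) = 3/44.
The weights sum to 31/132.
So P(the cheque in envelope 1 | the presenter opened envelope 3) = (1/33) / (31/132) = 4/31.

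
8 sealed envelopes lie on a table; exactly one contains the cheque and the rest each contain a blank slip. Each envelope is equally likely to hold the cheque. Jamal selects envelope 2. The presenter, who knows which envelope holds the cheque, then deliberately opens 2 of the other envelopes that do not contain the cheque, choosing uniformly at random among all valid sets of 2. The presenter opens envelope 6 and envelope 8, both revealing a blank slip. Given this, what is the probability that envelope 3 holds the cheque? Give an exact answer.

Condition on the true location of the cheque.
If it is in any of envelopes 1, 3, 4, 5, and 7 (prior 1/8 each): the presenter has 15 equally likely choices, so probability 1/15; weight (1/8)·(1/15) = 1/120 each.
If it is in envelope 2 (prior 1/8): the presenter has 21 equally likely choices, so probability 1/21; weight (1/8)·(1/21) = 1/168.
If it is in either of envelopes 6 and 8 (prior 1/8 each): that envelope was opened and seen not to hold the prize — ruled out; weight (1/8)·0 = 0 each.
The weights sum to 1/21.
So P(the cheque in envelope 3 | the presenter opened envelope 6 and envelope 8) = (1/120) / (1/21) = 7/40.

7/40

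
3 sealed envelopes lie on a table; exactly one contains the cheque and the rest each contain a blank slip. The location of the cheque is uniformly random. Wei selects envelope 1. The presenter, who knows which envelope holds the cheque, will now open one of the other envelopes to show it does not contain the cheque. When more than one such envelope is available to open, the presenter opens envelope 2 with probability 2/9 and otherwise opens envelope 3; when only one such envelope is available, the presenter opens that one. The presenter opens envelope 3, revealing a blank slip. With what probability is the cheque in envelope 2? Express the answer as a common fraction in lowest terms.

Consider each possible location of the cheque in turn.
If it is in envelope 1 (prior 1/3): envelope 2 is available but not opened, probability 7/9; weight (1/3)·(7/9) = 7/27.
If it is in envelope 2 (prior 1/3): only envelope 3 is available, probability 1; weight (1/3)·1 = 1/3.
If it is in envelope 3 (prior 1/3): the presenter opened envelope 3, so this case is ruled out; weight (1/3)·0 = 0.
The weights sum to 16/27.
So P(the cheque in envelope 2 | the presenter opened envelope 3) = (1/3) / (16/27) = 9/16.

9/16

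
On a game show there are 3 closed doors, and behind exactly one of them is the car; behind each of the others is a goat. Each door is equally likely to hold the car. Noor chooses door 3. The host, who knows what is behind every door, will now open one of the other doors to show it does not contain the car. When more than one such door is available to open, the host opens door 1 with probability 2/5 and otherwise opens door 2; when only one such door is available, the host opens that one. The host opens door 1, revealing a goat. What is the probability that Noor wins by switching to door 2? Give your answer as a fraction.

Condition on the true location of the car.
If it is behind door 1 (prior 1/3): the host opened door 1, so this case is ruled out; weight (1/3)·0 = 0.
If it is behind door 2 (prior 1/3): only door 1 is available, probability 1; weight (1/3)·1 = 1/3.
If it is behind door 3 (prior 1/3): door 1 is available, opened with probability 2/5; weight (1/3)·(2/5) = 2/15.
The weights sum to 7/15.
So P(the car behind door 2 | the host opened door 1) = (1/3) / (7/15) = 5/7.

5/7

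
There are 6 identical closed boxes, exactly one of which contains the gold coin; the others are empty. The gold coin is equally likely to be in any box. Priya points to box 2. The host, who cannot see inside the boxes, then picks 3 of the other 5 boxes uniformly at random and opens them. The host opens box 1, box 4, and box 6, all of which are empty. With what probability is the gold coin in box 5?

1/3

Apply Bayes' rule, conditioning on where the gold coin actually is.
If it is in any of boxes 1, 4, and 6 (prior 1/6 each): that box was opened and seen not to hold the prize — ruled out; weight (1/6)·0 = 0 each.
If it is in any of boxes 2, 3, and 5 (prior 1/6 each): the host picks exactly this set with probability 1/10 regardless, and none is the prize; weight (1/6)·(1/10) = 1/60 each.
The weights sum to 1/20.
So P(the gold coin in box 5 | the host opened box 1, box 4, and box 6) = (1/60) / (1/20) = 1/3.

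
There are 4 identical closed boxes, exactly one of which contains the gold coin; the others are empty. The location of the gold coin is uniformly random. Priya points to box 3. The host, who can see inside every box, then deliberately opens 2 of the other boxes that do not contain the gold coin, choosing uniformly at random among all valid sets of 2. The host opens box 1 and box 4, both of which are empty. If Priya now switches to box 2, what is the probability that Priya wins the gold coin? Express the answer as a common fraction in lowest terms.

3/4

Condition on the true location of the gold coin.
If it is in either of boxes 1 and 4 (prior 1/4 each): that box was opened and seen not to hold the prize — ruled out; weight (1/4)·0 = 0 each.
If it is in box 2 (prior 1/4): the host has no choice, probability 1; weight (1/4)·1 = 1/4.
If it is in box 3 (prior 1/4): the host has 3 equally likely choices, so probability 1/3; weight (1/4)·(1/3) = 1/12.
The weights sum to 1/3.
So P(the gold coin in box 2 | the host opened box 1 and box 4) = (1/4) / (1/3) = 3/4.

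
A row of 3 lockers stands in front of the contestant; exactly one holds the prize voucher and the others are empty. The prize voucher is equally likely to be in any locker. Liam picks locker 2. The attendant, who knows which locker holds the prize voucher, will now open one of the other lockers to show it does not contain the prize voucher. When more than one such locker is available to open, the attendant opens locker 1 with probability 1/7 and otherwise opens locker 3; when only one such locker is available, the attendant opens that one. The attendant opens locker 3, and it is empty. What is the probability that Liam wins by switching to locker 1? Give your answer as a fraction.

Consider each possible location of the prize voucher in turn.
If it is in locker 1 (prior 1/3): only locker 3 is available, probability 1; weight (1/3)·1 = 1/3.
If it is in locker 2 (prior 1/3): locker 1 is available but not opened, probability 6/7; weight (1/3)·(6/7) = 2/7.
If it is in locker 3 (prior 1/3): the attendant opened locker 3, so this case is ruled out; weight (1/3)·0 = 0.
The weights sum to 13/21.
So P(the prize voucher in locker 1 | the attendant opened locker 3) = (1/3) / (13/21) = 7/13.

7/13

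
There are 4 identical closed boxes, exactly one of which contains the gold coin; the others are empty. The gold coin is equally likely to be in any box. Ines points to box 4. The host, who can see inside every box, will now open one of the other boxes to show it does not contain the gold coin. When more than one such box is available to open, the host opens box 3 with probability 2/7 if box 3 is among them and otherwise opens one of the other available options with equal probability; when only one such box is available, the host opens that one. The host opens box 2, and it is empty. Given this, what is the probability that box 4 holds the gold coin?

Apply Bayes' rule, conditioning on where the gold coin actually is.
If it is in box 1 (prior 1/4): box 3 is available but not opened, probability 5/7; weight (1/4)·(5/7) = 5/28.
If it is in box 2 (prior 1/4): the host opened box 2, so this case is ruled out; weight (1/4)·0 = 0.
If it is in box 3 (prior 1/4): box 3 holds the prize so is unavailable; the host chooses uniformly among the 2 others, probability 1/2; weight (1/4)·(1/2) = 1/8.
If it is in box 4 (prior 1/4): box 3 is available but not opened; box 2 gets probability (1 − 2/7)/2 = 5/14; weight (1/4)·(5/14) = 5/56.
The weights sum to 11/28.
So P(the gold coin in box 4 | the host opened box 2) = (5/56) / (11/28) = 5/22.

5/22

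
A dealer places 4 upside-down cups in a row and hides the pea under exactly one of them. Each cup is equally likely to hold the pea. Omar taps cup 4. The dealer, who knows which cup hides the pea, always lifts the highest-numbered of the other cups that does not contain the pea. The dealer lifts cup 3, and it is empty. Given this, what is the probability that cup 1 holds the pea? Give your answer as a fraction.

1/3

Apply Bayes' rule, conditioning on where the pea actually is.
If it is under any of cups 1, 2, and 4 (prior 1/4 each): cup 3 is the highest-numbered option available, probability 1; weight (1/4)·1 = 1/4 each.
If it is under cup 3 (prior 1/4): the dealer opened cup 3, so this case is ruled out; weight (1/4)·0 = 0.
The weights sum to 3/4.
So P(the pea under cup 1 | the dealer opened cup 3) = (1/4) / (3/4) = 1/3.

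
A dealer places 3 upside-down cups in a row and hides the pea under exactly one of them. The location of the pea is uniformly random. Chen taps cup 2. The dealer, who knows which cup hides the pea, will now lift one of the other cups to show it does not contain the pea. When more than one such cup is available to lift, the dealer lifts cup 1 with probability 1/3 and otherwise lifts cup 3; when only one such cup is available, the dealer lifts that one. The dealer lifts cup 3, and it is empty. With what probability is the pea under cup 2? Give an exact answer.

2/5

Consider each possible location of the pea in turn.
If it is under cup 1 (prior 1/3): only cup 3 is available, probability 1; weight (1/3)·1 = 1/3.
If it is under cup 2 (prior 1/3): cup 1 is available but not opened, probability 2/3; weight (1/3)·(2/3) = 2/9.
If it is under cup 3 (prior 1/3): the dealer opened cup 3, so this case is ruled out; weight (1/3)·0 = 0.
The weights sum to 5/9.
So P(the pea under cup 2 | the dealer opened cup 3) = (2/9) / (5/9) = 2/5.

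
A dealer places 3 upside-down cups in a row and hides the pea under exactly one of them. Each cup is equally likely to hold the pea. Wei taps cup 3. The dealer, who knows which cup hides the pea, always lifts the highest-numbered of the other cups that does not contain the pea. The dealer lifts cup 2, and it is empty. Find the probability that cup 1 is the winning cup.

1/2

Apply Bayes' rule, conditioning on where the pea actually is.
If it is under either of cups 1 and 3 (prior 1/3 each): cup 2 is the highest-numbered option available, probability 1; weight (1/3)·1 = 1/3 each.
If it is under cup 2 (prior 1/3): the dealer opened cup 2, so this case is ruled out; weight (1/3)·0 = 0.
The weights sum to 2/3.
So P(the pea under cup 1 | the dealer opened cup 2) = (1/3) / (2/3) = 1/2.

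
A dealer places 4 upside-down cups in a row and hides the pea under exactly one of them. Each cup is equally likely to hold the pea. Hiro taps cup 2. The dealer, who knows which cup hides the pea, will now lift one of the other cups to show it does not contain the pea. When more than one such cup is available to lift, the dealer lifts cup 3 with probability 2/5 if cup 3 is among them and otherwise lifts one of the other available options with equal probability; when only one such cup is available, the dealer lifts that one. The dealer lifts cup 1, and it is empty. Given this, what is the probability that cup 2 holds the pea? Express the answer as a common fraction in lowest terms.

Apply Bayes' rule, conditioning on where the pea actually is.
If it is under cup 1 (prior 1/4): the dealer opened cup 1, so this case is ruled out; weight (1/4)·0 = 0.
If it is under cup 2 (prior 1/4): cup 3 is available but not opened; cup 1 gets probability (1 − 2/5)/2 = 3/10; weight (1/4)·(3/10) = 3/40.
If it is under cup 3 (prior 1/4): cup 3 holds the prize so is unavailable; the dealer chooses uniformly among the 2 others, probability 1/2; weight (1/4)·(1/2) = 1/8.
If it is under cup 4 (prior 1/4): cup 3 is available but not opened, probability 3/5; weight (1/4)·(3/5) = 3/20.
The weights sum to 7/20.
So P(the pea under cup 2 | the dealer opened cup 1) = (3/40) / (7/20) = 3/14.

3/14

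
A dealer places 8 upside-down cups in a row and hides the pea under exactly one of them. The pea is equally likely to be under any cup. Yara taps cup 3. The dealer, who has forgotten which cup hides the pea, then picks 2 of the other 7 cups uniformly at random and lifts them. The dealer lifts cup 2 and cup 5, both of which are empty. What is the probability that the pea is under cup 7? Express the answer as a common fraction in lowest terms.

1/6

Condition on the true location of the pea.
If it is under any of cups 1, 3, 4, 6, 7, and 8 (prior 1/8 each): the dealer picks exactly this set with probability 1/21 regardless, and none is the prize; weight (1/8)·(1/21) = 1/168 each.
If it is under either of cups 2 and 5 (prior 1/8 each): that cup was opened and seen not to hold the prize — ruled out; weight (1/8)·0 = 0 each.
The weights sum to 1/28.
So P(the pea under cup 7 | the dealer opened cup 2 and cup 5) = (1/168) / (1/28) = 1/6.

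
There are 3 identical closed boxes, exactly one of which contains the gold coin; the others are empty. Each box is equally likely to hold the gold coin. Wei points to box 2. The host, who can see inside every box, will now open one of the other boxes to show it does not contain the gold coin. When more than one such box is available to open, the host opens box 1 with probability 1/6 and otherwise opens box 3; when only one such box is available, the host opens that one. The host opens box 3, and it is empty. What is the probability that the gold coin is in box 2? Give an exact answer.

5/11

Apply Bayes' rule, conditioning on where the gold coin actually is.
If it is in box 1 (prior 1/3): only box 3 is available, probability 1; weight (1/3)·1 = 1/3.
If it is in box 2 (prior 1/3): box 1 is available but not opened, probability 5/6; weight (1/3)·(5/6) = 5/18.
If it is in box 3 (prior 1/3): the host opened box 3, so this case is ruled out; weight (1/3)·0 = 0.
The weights sum to 11/18.
So P(the gold coin in box 2 | the host opened box 3) = (5/18) / (11/18) = 5/11.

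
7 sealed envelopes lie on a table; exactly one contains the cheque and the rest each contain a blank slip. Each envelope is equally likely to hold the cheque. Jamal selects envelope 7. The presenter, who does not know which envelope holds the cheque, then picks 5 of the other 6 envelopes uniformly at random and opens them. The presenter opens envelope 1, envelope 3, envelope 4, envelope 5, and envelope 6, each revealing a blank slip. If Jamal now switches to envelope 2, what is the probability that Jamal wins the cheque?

Consider each possible location of the cheque in turn.
If it is in any of envelopes 1, 3, 4, 5, and 6 (prior 1/7 each): that envelope was opened and seen not to hold the prize — ruled out; weight (1/7)·0 = 0 each.
If it is in either of envelopes 2 and 7 (prior 1/7 each): the presenter picks exactly this set with probability 1/6 regardless, and none is the prize; weight (1/7)·(1/6) = 1/42 each.
The weights sum to 1/21.
So P(the cheque in envelope 2 | the presenter opened envelope 1, envelope 3, envelope 4, envelope 5, and envelope 6) = (1/42) / (1/21) = 1/2.

1/2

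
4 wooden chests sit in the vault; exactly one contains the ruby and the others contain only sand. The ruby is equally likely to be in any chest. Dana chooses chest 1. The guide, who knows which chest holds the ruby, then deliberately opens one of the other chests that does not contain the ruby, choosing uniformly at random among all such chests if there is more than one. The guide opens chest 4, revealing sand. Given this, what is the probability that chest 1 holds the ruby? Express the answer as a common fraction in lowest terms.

Consider each possible location of the ruby in turn.
If it is in chest 1 (prior 1/4): the guide has 3 equally likely choices, so probability 1/3; weight (1/4)·(1/3) = 1/12.
If it is in either of chests 2 and 3 (prior 1/4 each): the guide has 2 equally likely choices, so probability 1/2; weight (1/4)·(1/2) = 1/8 each.
If it is in chest 4 (prior 1/4): the guide opened chest 4, so this case is ruled out; weight (1/4)·0 = 0.
The weights sum to 1/3.
So P(the ruby in chest 1 | the guide opened chest 4) = (1/12) / (1/3) = 1/4.

1/4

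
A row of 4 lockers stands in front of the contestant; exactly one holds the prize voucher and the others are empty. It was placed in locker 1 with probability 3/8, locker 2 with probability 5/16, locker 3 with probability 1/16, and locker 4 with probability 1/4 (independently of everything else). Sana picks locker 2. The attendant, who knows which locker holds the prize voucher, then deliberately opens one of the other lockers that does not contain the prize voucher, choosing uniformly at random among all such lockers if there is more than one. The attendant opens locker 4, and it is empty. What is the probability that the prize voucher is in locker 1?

18/31

Condition on the true location of the prize voucher.
If it is in locker 1 (prior 3/8): the attendant has 2 equally likely choices, so probability 1/2; weight (3/8)·(1/2) = 3/16.
If it is in locker 2 (prior 5/16): the attendant has 3 equally likely choices, so probability 1/3; weight (5/16)·(1/3) = 5/48.
If it is in locker 3 (prior 1/16): the attendant has 2 equally likely choices, so probability 1/2; weight (1/16)·(1/2) = 1/32.
If it is in locker 4 (prior 1/4): the attendant opened locker 4, so this case is ruled out; weight (1/4)·0 = 0.
The weights sum to 31/96.
So P(the prize voucher in locker 1 | the attendant opened locker 4) = (3/16) / (31/96) = 18/31.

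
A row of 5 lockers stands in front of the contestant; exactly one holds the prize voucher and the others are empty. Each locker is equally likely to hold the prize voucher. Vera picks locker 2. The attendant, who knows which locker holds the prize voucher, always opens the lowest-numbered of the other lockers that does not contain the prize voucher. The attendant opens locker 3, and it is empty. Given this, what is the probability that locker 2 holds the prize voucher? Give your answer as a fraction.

0

Consider each possible location of the prize voucher in turn.
If it is in locker 1 (prior 1/5): locker 3 is the lowest-numbered option available, probability 1; weight (1/5)·1 = 1/5.
If it is in any of lockers 2, 4, and 5 (prior 1/5 each): the attendant would have opened locker 1 instead, probability 0; weight (1/5)·0 = 0 each.
If it is in locker 3 (prior 1/5): the attendant opened locker 3, so this case is ruled out; weight (1/5)·0 = 0.
The weights sum to 1/5.
So P(the prize voucher in locker 2 | the attendant opened locker 3) = 0 / (1/5) = 0.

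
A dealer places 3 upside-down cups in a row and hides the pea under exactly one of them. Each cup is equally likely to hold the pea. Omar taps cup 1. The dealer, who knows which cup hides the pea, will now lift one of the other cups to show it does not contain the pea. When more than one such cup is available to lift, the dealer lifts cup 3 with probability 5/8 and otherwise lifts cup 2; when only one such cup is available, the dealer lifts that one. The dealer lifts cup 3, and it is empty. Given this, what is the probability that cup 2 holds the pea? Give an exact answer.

8/13

Apply Bayes' rule, conditioning on where the pea actually is.
If it is under cup 1 (prior 1/3): cup 3 is available, opened with probability 5/8; weight (1/3)·(5/8) = 5/24.
If it is under cup 2 (prior 1/3): only cup 3 is available, probability 1; weight (1/3)·1 = 1/3.
If it is under cup 3 (prior 1/3): the dealer opened cup 3, so this case is ruled out; weight (1/3)·0 = 0.
The weights sum to 13/24.
So P(the pea under cup 2 | the dealer opened cup 3) = (1/3) / (13/24) = 8/13.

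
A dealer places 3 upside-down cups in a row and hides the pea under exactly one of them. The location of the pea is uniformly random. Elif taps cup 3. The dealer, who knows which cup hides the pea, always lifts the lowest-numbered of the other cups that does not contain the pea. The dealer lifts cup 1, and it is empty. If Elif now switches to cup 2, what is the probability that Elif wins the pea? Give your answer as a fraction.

1/2

Apply Bayes' rule, conditioning on where the pea actually is.
If it is under cup 1 (prior 1/3): the dealer opened cup 1, so this case is ruled out; weight (1/3)·0 = 0.
If it is under either of cups 2 and 3 (prior 1/3 each): cup 1 is the lowest-numbered option available, probability 1; weight (1/3)·1 = 1/3 each.
The weights sum to 2/3.
So P(the pea under cup 2 | the dealer opened cup 1) = (1/3) / (2/3) = 1/2.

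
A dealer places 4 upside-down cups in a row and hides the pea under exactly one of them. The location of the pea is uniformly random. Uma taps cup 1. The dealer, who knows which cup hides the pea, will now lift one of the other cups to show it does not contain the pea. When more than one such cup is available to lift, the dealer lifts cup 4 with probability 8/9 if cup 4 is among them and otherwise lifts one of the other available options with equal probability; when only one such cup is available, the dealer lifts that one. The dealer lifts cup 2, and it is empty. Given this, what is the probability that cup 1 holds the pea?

1/12

Apply Bayes' rule, conditioning on where the pea actually is.
If it is under cup 1 (prior 1/4): cup 4 is available but not opened; cup 2 gets probability (1 − 8/9)/2 = 1/18; weight (1/4)·(1/18) = 1/72.
If it is under cup 2 (prior 1/4): the dealer opened cup 2, so this case is ruled out; weight (1/4)·0 = 0.
If it is under cup 3 (prior 1/4): cup 4 is available but not opened, probability 1/9; weight (1/4)·(1/9) = 1/36.
If it is under cup 4 (prior 1/4): cup 4 holds the prize so is unavailable; the dealer chooses uniformly among the 2 others, probability 1/2; weight (1/4)·(1/2) = 1/8.
The weights sum to 1/6.
So P(the pea under cup 1 | the dealer opened cup 2) = (1/72) / (1/6) = 1/12.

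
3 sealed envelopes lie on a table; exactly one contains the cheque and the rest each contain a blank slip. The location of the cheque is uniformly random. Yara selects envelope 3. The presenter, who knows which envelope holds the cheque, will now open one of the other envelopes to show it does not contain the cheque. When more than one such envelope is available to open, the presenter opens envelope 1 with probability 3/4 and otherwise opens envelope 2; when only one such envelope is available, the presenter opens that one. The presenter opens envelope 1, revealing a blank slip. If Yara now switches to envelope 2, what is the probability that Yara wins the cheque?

4/7

Apply Bayes' rule, conditioning on where the cheque actually is.
If it is in envelope 1 (prior 1/3): the presenter opened envelope 1, so this case is ruled out; weight (1/3)·0 = 0.
If it is in envelope 2 (prior 1/3): only envelope 1 is available, probability 1; weight (1/3)·1 = 1/3.
If it is in envelope 3 (prior 1/3): envelope 1 is available, opened with probability 3/4; weight (1/3)·(3/4) = 1/4.
The weights sum to 7/12.
So P(the cheque in envelope 2 | the presenter opened envelope 1) = (1/3) / (7/12) = 4/7.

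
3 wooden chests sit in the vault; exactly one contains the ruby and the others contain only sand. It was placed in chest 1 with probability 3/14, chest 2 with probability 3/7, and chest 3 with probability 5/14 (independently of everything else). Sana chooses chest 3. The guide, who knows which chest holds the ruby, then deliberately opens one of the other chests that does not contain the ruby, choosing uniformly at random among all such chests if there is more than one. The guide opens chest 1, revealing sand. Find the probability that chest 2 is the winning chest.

Condition on the true location of the ruby.
If it is in chest 1 (prior 3/14): the guide opened chest 1, so this case is ruled out; weight (3/14)·0 = 0.
If it is in chest 2 (prior 3/7): the guide has no choice, probability 1; weight (3/7)·1 = 3/7.
If it is in chest 3 (prior 5/14): the guide has 2 equally likely choices, so probability 1/2; weight (5/14)·(1/2) = 5/28.
The weights sum to 17/28.
So P(the ruby in chest 2 | the guide opened chest 1) = (3/7) / (17/28) = 12/17.

12/17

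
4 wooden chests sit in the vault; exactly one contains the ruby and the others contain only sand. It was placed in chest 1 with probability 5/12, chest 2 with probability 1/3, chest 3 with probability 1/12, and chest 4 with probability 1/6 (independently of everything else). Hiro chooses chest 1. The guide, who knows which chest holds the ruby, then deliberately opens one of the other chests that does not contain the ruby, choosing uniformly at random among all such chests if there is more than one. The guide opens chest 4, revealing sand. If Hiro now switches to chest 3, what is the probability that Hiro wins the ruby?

3/25

Condition on the true location of the ruby.
If it is in chest 1 (prior 5/12): the guide has 3 equally likely choices, so probability 1/3; weight (5/12)·(1/3) = 5/36.
If it is in chest 2 (prior 1/3): the guide has 2 equally likely choices, so probability 1/2; weight (1/3)·(1/2) = 1/6.
If it is in chest 3 (prior 1/12): the guide has 2 equally likely choices, so probability 1/2; weight (1/12)·(1/2) = 1/24.
If it is in chest 4 (prior 1/6): the guide opened chest 4, so this case is ruled out; weight (1/6)·0 = 0.
The weights sum to 25/72.
So P(the ruby in chest 3 | the guide opened chest 4) = (1/24) / (25/72) = 3/25.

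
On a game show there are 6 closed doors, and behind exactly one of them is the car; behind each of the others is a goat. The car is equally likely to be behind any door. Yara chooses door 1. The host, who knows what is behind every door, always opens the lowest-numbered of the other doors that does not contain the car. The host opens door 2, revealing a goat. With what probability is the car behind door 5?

1/5

Consider each possible location of the car in turn.
If it is behind any of doors 1, 3, 4, 5, and 6 (prior 1/6 each): door 2 is the lowest-numbered option available, probability 1; weight (1/6)·1 = 1/6 each.
If it is behind door 2 (prior 1/6): the host opened door 2, so this case is ruled out; weight (1/6)·0 = 0.
The weights sum to 5/6.
So P(the car behind door 5 | the host opened door 2) = (1/6) / (5/6) = 1/5.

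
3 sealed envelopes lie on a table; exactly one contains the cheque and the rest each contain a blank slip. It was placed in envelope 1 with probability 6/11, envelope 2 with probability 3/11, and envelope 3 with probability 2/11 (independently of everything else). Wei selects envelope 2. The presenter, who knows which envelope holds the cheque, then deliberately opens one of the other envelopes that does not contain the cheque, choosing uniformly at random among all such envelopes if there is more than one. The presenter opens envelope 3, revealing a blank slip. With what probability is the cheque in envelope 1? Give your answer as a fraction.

4/5

Apply Bayes' rule, conditioning on where the cheque actually is.
If it is in envelope 1 (prior 6/11): the presenter has no choice, probability 1; weight (6/11)·1 = 6/11.
If it is in envelope 2 (prior 3/11): the presenter has 2 equally likely choices, so probability 1/2; weight (3/11)·(1/2) = 3/22.
If it is in envelope 3 (prior 2/11): the presenter opened envelope 3, so this case is ruled out; weight (2/11)·0 = 0.
The weights sum to 15/22.
So P(the cheque in envelope 1 | the presenter opened envelope 3) = (6/11) / (15/22) = 4/5.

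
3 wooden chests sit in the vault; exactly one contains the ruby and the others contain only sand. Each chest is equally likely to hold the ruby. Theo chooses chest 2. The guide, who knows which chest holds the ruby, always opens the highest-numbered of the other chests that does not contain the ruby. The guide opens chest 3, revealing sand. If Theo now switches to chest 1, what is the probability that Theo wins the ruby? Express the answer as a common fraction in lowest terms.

1/2

Apply Bayes' rule, conditioning on where the ruby actually is.
If it is in either of chests 1 and 2 (prior 1/3 each): chest 3 is the highest-numbered option available, probability 1; weight (1/3)·1 = 1/3 each.
If it is in chest 3 (prior 1/3): the guide opened chest 3, so this case is ruled out; weight (1/3)·0 = 0.
The weights sum to 2/3.
So P(the ruby in chest 1 | the guide opened chest 3) = (1/3) / (2/3) = 1/2.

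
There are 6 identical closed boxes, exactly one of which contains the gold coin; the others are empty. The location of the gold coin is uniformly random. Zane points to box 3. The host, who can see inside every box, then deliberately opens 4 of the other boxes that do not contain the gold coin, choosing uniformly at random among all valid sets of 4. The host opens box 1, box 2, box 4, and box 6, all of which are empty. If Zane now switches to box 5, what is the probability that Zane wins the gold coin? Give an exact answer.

5/6

Apply Bayes' rule, conditioning on where the gold coin actually is.
If it is in any of boxes 1, 2, 4, and 6 (prior 1/6 each): that box was opened and seen not to hold the prize — ruled out; weight (1/6)·0 = 0 each.
If it is in box 3 (prior 1/6): the host has 5 equally likely choices, so probability 1/5; weight (1/6)·(1/5) = 1/30.
If it is in box 5 (prior 1/6): the host has no choice, probability 1; weight (1/6)·1 = 1/6.
The weights sum to 1/5.
So P(the gold coin in box 5 | the host opened box 1, box 2, box 4, and box 6) = (1/6) / (1/5) = 5/6.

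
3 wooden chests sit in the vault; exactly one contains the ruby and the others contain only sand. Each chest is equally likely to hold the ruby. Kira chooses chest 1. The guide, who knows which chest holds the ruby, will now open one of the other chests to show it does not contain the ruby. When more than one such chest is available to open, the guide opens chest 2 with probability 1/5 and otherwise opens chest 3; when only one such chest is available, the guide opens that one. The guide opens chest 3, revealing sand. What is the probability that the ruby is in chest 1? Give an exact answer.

Consider each possible location of the ruby in turn.
If it is in chest 1 (prior 1/3): chest 2 is available but not opened, probability 4/5; weight (1/3)·(4/5) = 4/15.
If it is in chest 2 (prior 1/3): only chest 3 is available, probability 1; weight (1/3)·1 = 1/3.
If it is in chest 3 (prior 1/3): the guide opened chest 3, so this case is ruled out; weight (1/3)·0 = 0.
The weights sum to 3/5.
So P(the ruby in chest 1 | the guide opened chest 3) = (4/15) / (3/5) = 4/9.

4/9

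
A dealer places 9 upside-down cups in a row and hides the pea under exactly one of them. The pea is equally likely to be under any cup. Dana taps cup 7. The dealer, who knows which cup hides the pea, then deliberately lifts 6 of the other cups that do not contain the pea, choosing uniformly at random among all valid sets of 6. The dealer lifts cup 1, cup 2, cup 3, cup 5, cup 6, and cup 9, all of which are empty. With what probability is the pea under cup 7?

1/9

Consider each possible location of the pea in turn.
If it is under any of cups 1, 2, 3, 5, 6, and 9 (prior 1/9 each): that cup was opened and seen not to hold the prize — ruled out; weight (1/9)·0 = 0 each.
If it is under either of cups 4 and 8 (prior 1/9 each): the dealer has 7 equally likely choices, so probability 1/7; weight (1/9)·(1/7) = 1/63 each.
If it is under cup 7 (prior 1/9): the dealer has 28 equally likely choices, so probability 1/28; weight (1/9)·(1/28) = 1/252.
The weights sum to 1/28.
So P(the pea under cup 7 | the dealer opened cup 1, cup 2, cup 3, cup 5, cup 6, and cup 9) = (1/252) / (1/28) = 1/9.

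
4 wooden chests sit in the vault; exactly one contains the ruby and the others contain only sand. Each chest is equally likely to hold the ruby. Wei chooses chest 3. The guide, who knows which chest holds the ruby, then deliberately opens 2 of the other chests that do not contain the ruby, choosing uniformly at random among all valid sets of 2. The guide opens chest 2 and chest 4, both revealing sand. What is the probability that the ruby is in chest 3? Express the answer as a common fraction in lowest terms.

Apply Bayes' rule, conditioning on where the ruby actually is.
If it is in chest 1 (prior 1/4): the guide has no choice, probability 1; weight (1/4)·1 = 1/4.
If it is in either of chests 2 and 4 (prior 1/4 each): that chest was opened and seen not to hold the prize — ruled out; weight (1/4)·0 = 0 each.
If it is in chest 3 (prior 1/4): the guide has 3 equally likely choices, so probability 1/3; weight (1/4)·(1/3) = 1/12.
The weights sum to 1/3.
So P(the ruby in chest 3 | the guide opened chest 2 and chest 4) = (1/12) / (1/3) = 1/4.

1/4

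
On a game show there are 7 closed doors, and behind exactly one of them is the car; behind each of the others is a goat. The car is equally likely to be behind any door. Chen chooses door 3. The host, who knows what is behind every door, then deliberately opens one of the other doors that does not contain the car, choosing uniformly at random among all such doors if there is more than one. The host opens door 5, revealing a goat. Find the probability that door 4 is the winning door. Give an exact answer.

Consider each possible location of the car in turn.
If it is behind any of doors 1, 2, 4, 6, and 7 (prior 1/7 each): the host has 5 equally likely choices, so probability 1/5; weight (1/7)·(1/5) = 1/35 each.
If it is behind door 3 (prior 1/7): the host has 6 equally likely choices, so probability 1/6; weight (1/7)·(1/6) = 1/42.
If it is behind door 5 (prior 1/7): the host opened door 5, so this case is ruled out; weight (1/7)·0 = 0.
The weights sum to 1/6.
So P(the car behind door 4 | the host opened door 5) = (1/35) / (1/6) = 6/35.

6/35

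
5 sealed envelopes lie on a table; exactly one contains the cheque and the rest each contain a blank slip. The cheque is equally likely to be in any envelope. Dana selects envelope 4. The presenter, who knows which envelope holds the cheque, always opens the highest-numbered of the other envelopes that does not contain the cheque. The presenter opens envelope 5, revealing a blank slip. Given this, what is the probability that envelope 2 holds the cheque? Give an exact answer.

Apply Bayes' rule, conditioning on where the cheque actually is.
If it is in any of envelopes 1, 2, 3, and 4 (prior 1/5 each): envelope 5 is the highest-numbered option available, probability 1; weight (1/5)·1 = 1/5 each.
If it is in envelope 5 (prior 1/5): the presenter opened envelope 5, so this case is ruled out; weight (1/5)·0 = 0.
The weights sum to 4/5.
So P(the cheque in envelope 2 | the presenter opened envelope 5) = (1/5) / (4/5) = 1/4.

1/4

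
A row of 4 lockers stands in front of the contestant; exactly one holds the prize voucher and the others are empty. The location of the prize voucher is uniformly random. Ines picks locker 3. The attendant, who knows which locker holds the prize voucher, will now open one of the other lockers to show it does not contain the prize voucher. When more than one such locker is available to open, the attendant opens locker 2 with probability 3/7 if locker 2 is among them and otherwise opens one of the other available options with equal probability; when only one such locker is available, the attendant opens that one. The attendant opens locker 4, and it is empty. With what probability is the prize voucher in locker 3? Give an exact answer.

Condition on the true location of the prize voucher.
If it is in locker 1 (prior 1/4): locker 2 is available but not opened, probability 4/7; weight (1/4)·(4/7) = 1/7.
If it is in locker 2 (prior 1/4): locker 2 holds the prize so is unavailable; the attendant chooses uniformly among the 2 others, probability 1/2; weight (1/4)·(1/2) = 1/8.
If it is in locker 3 (prior 1/4): locker 2 is available but not opened; locker 4 gets probability (1 − 3/7)/2 = 2/7; weight (1/4)·(2/7) = 1/14.
If it is in locker 4 (prior 1/4): the attendant opened locker 4, so this case is ruled out; weight (1/4)·0 = 0.
The weights sum to 19/56.
So P(the prize voucher in locker 3 | the attendant opened locker 4) = (1/14) / (19/56) = 4/19.

4/19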